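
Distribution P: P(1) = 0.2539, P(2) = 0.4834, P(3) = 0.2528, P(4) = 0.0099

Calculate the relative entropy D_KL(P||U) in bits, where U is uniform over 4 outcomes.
0.4235 bits

U(i) = 1/4 for all i

D_KL(P||U) = Σ P(x) log₂(P(x) / (1/4))
           = Σ P(x) log₂(P(x)) + log₂(4)
           = log₂(4) - H(P)

H(P) = -Σ P(x) log₂(P(x)):
  -P(1)·log₂(P(1)) = -(0.2539)·log₂(0.2539) = 0.50213
  -P(2)·log₂(P(2)) = -(0.4834)·log₂(0.4834) = 0.50695
  -P(3)·log₂(P(3)) = -(0.2528)·log₂(0.2528) = 0.50154
  -P(4)·log₂(P(4)) = -(0.0099)·log₂(0.0099) = 0.06592
H(P) = 0.50213 + 0.50695 + 0.50154 + 0.06592 = 1.57654 bits

log₂(4) = 2.00000 bits

D_KL(P||U) = 2.00000 - 1.57654 = 0.42346 ≈ 0.4235 bits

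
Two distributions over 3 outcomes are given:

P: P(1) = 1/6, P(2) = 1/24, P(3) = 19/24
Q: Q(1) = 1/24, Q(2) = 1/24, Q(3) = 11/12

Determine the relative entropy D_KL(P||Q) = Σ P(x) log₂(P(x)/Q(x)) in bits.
0.1659 bits

D_KL(P||Q) = Σ P(x) log₂(P(x)/Q(x))

Computing term by term:
  P(1)·log₂(P(1)/Q(1)) = (1/6)·log₂((1/6)/(1/24)) = 0.33333
  P(2)·log₂(P(2)/Q(2)) = (1/24)·log₂((1/24)/(1/24)) = 0.00000
  P(3)·log₂(P(3)/Q(3)) = (19/24)·log₂((19/24)/(11/12)) = -0.16744

D_KL(P||Q) = 0.33333 + 0.00000 - 0.16744 = 0.16589 ≈ 0.1659 bits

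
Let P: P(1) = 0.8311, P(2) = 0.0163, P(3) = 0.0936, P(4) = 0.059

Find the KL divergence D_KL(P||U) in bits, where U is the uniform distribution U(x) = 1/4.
1.1206 bits

U(i) = 1/4 for all i

D_KL(P||U) = Σ P(x) log₂(P(x) / (1/4))
           = Σ P(x) log₂(P(x)) + log₂(4)
           = log₂(4) - H(P)

H(P) = -Σ P(x) log₂(P(x)):
  -P(1)·log₂(P(1)) = -(0.8311)·log₂(0.8311) = 0.22183
  -P(2)·log₂(P(2)) = -(0.0163)·log₂(0.0163) = 0.09681
  -P(3)·log₂(P(3)) = -(0.0936)·log₂(0.0936) = 0.31986
  -P(4)·log₂(P(4)) = -(0.059)·log₂(0.059) = 0.24091
H(P) = 0.22183 + 0.09681 + 0.31986 + 0.24091 = 0.87941 bits

log₂(4) = 2.00000 bits

D_KL(P||U) = 2.00000 - 0.87941 = 1.12059 ≈ 1.1206 bits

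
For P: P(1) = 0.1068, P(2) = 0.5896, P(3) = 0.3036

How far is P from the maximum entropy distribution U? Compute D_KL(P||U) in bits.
0.2688 bits

U(i) = 1/3 for all i

D_KL(P||U) = Σ P(x) log₂(P(x) / (1/3))
           = Σ P(x) log₂(P(x)) + log₂(3)
           = log₂(3) - H(P)

H(P) = -Σ P(x) log₂(P(x)):
  -P(1)·log₂(P(1)) = -(0.1068)·log₂(0.1068) = 0.34465
  -P(2)·log₂(P(2)) = -(0.5896)·log₂(0.5896) = 0.44939
  -P(3)·log₂(P(3)) = -(0.3036)·log₂(0.3036) = 0.52212
H(P) = 0.34465 + 0.44939 + 0.52212 = 1.31616 bits

log₂(3) = 1.58496 bits

D_KL(P||U) = 1.58496 - 1.31616 = 0.26880 ≈ 0.2688 bits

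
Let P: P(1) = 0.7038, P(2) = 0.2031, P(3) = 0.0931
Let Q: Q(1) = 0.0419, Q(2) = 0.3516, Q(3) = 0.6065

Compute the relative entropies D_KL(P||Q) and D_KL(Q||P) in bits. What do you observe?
D_KL(P||Q) = 2.4521 bits, D_KL(Q||P) = 1.7476 bits. The two directions give different values (D_KL(P||Q) exceeds D_KL(Q||P) by 0.7045 bits): KL divergence is asymmetric.

D_KL(P||Q) = Σ P(x) log₂(P(x)/Q(x))

Computing term by term:
  P(1)·log₂(P(1)/Q(1)) = 0.7038·log₂(0.7038/0.0419) = 2.86457
  P(2)·log₂(P(2)/Q(2)) = 0.2031·log₂(0.2031/0.3516) = -0.16080
  P(3)·log₂(P(3)/Q(3)) = 0.0931·log₂(0.0931/0.6065) = -0.25171

D_KL(P||Q) = 2.86457 - 0.16080 - 0.25171 = 2.45206 ≈ 2.4521 bits

D_KL(Q||P) = Σ Q(x) log₂(Q(x)/P(x))

Computing term by term:
  Q(1)·log₂(Q(1)/P(1)) = 0.0419·log₂(0.0419/0.7038) = -0.17054
  Q(2)·log₂(Q(2)/P(2)) = 0.3516·log₂(0.3516/0.2031) = 0.27838
  Q(3)·log₂(Q(3)/P(3)) = 0.6065·log₂(0.6065/0.0931) = 1.63977

D_KL(Q||P) = -0.17054 + 0.27838 + 1.63977 = 1.74761 ≈ 1.7476 bits

These are NOT equal (difference: 0.7045 bits). KL divergence is asymmetric: D_KL(P||Q) ≠ D_KL(Q||P) in general.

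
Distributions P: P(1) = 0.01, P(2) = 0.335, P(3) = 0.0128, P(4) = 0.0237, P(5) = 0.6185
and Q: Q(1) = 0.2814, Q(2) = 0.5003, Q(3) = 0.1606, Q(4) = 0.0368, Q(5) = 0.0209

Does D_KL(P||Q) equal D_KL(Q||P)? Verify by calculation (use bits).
D_KL(P||Q) = 2.7190 bits, D_KL(Q||P) = 2.1516 bits. No — D_KL(P||Q) ≠ D_KL(Q||P) for this pair.

D_KL(P||Q) = Σ P(x) log₂(P(x)/Q(x))

Computing term by term:
  P(1)·log₂(P(1)/Q(1)) = 0.01·log₂(0.01/0.2814) = -0.04815
  P(2)·log₂(P(2)/Q(2)) = 0.335·log₂(0.335/0.5003) = -0.19384
  P(3)·log₂(P(3)/Q(3)) = 0.0128·log₂(0.0128/0.1606) = -0.04671
  P(4)·log₂(P(4)/Q(4)) = 0.0237·log₂(0.0237/0.0368) = -0.01505
  P(5)·log₂(P(5)/Q(5)) = 0.6185·log₂(0.6185/0.0209) = 3.02273

D_KL(P||Q) = -0.04815 - 0.19384 - 0.04671 - 0.01505 + 3.02273 = 2.71898 ≈ 2.7190 bits

D_KL(Q||P) = Σ Q(x) log₂(Q(x)/P(x))

Computing term by term:
  Q(1)·log₂(Q(1)/P(1)) = 0.2814·log₂(0.2814/0.01) = 1.35481
  Q(2)·log₂(Q(2)/P(2)) = 0.5003·log₂(0.5003/0.335) = 0.28949
  Q(3)·log₂(Q(3)/P(3)) = 0.1606·log₂(0.1606/0.0128) = 0.58607
  Q(4)·log₂(Q(4)/P(4)) = 0.0368·log₂(0.0368/0.0237) = 0.02336
  Q(5)·log₂(Q(5)/P(5)) = 0.0209·log₂(0.0209/0.6185) = -0.10214

D_KL(Q||P) = 1.35481 + 0.28949 + 0.58607 + 0.02336 - 0.10214 = 2.15159 ≈ 2.1516 bits

These are NOT equal (difference: 0.5674 bits). KL divergence is asymmetric: D_KL(P||Q) ≠ D_KL(Q||P) in general.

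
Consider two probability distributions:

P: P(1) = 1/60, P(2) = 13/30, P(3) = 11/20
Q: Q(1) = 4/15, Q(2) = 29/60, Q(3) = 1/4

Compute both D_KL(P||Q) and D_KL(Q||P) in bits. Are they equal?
D_KL(P||Q) = 0.4907 bits, D_KL(Q||P) = 0.8584 bits. No, they are not equal.

D_KL(P||Q) = Σ P(x) log₂(P(x)/Q(x))

Computing term by term:
  P(1)·log₂(P(1)/Q(1)) = (1/60)·log₂((1/60)/(4/15)) = -0.06667
  P(2)·log₂(P(2)/Q(2)) = (13/30)·log₂((13/30)/(29/60)) = -0.06827
  P(3)·log₂(P(3)/Q(3)) = (11/20)·log₂((11/20)/(1/4)) = 0.62563

D_KL(P||Q) = -0.06667 - 0.06827 + 0.62563 = 0.49069 ≈ 0.4907 bits

D_KL(Q||P) = Σ Q(x) log₂(Q(x)/P(x))

Computing term by term:
  Q(1)·log₂(Q(1)/P(1)) = (4/15)·log₂((4/15)/(1/60)) = 1.06667
  Q(2)·log₂(Q(2)/P(2)) = (29/60)·log₂((29/60)/(13/30)) = 0.07614
  Q(3)·log₂(Q(3)/P(3)) = (1/4)·log₂((1/4)/(11/20)) = -0.28438

D_KL(Q||P) = 1.06667 + 0.07614 - 0.28438 = 0.85843 ≈ 0.8584 bits

These are NOT equal (difference: 0.3677 bits). KL divergence is asymmetric: D_KL(P||Q) ≠ D_KL(Q||P) in general.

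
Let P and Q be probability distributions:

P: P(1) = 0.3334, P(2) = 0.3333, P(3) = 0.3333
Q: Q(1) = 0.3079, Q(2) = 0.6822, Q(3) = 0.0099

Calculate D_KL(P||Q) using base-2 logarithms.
1.3848 bits

D_KL(P||Q) = Σ P(x) log₂(P(x)/Q(x))

Computing term by term:
  P(1)·log₂(P(1)/Q(1)) = 0.3334·log₂(0.3334/0.3079) = 0.03827
  P(2)·log₂(P(2)/Q(2)) = 0.3333·log₂(0.3333/0.6822) = -0.34442
  P(3)·log₂(P(3)/Q(3)) = 0.3333·log₂(0.3333/0.0099) = 1.69091

D_KL(P||Q) = 0.03827 - 0.34442 + 1.69091 = 1.38476 ≈ 1.3848 bits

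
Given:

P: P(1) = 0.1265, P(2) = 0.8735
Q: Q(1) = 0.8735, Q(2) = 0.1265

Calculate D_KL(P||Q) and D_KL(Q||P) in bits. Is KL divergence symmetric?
D_KL(P||Q) = 2.0824 bits, D_KL(Q||P) = 2.0824 bits. The two values coincide for this particular pair, but no — KL divergence is not symmetric in general.

D_KL(P||Q) = Σ P(x) log₂(P(x)/Q(x))

Computing term by term:
  P(1)·log₂(P(1)/Q(1)) = 0.1265·log₂(0.1265/0.8735) = -0.35264
  P(2)·log₂(P(2)/Q(2)) = 0.8735·log₂(0.8735/0.1265) = 2.43503

D_KL(P||Q) = -0.35264 + 2.43503 = 2.08239 ≈ 2.0824 bits

D_KL(Q||P) = Σ Q(x) log₂(Q(x)/P(x))

Computing term by term:
  Q(1)·log₂(Q(1)/P(1)) = 0.8735·log₂(0.8735/0.1265) = 2.43503
  Q(2)·log₂(Q(2)/P(2)) = 0.1265·log₂(0.1265/0.8735) = -0.35264

D_KL(Q||P) = 2.43503 - 0.35264 = 2.08239 ≈ 2.0824 bits

These ARE equal here. Q is P with outcomes relabeled (Q(1) = P(2), Q(2) = P(1)) by a relabeling that is its own inverse, so the two sums contain exactly the same terms in a different order. This is a special case — KL divergence is not symmetric in general: D_KL(P||Q) ≠ D_KL(Q||P) for most P, Q.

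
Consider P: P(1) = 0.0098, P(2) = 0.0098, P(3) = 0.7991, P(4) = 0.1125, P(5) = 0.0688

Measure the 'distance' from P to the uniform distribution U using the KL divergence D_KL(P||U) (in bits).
1.3123 bits

U(i) = 1/5 for all i

D_KL(P||U) = Σ P(x) log₂(P(x) / (1/5))
           = Σ P(x) log₂(P(x)) + log₂(5)
           = log₂(5) - H(P)

H(P) = -Σ P(x) log₂(P(x)):
  -P(1)·log₂(P(1)) = -(0.0098)·log₂(0.0098) = 0.06540
  -P(2)·log₂(P(2)) = -(0.0098)·log₂(0.0098) = 0.06540
  -P(3)·log₂(P(3)) = -(0.7991)·log₂(0.7991) = 0.25855
  -P(4)·log₂(P(4)) = -(0.1125)·log₂(0.1125) = 0.35460
  -P(5)·log₂(P(5)) = -(0.0688)·log₂(0.0688) = 0.26567
H(P) = 0.06540 + 0.06540 + 0.25855 + 0.35460 + 0.26567 = 1.00962 bits

log₂(5) = 2.32193 bits

D_KL(P||U) = 2.32193 - 1.00962 = 1.31231 ≈ 1.3123 bits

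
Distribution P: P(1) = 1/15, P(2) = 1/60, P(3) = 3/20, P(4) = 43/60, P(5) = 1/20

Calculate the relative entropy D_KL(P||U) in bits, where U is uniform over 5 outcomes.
0.9919 bits

U(i) = 1/5 for all i

D_KL(P||U) = Σ P(x) log₂(P(x) / (1/5))
           = Σ P(x) log₂(P(x)) + log₂(5)
           = log₂(5) - H(P)

H(P) = -Σ P(x) log₂(P(x)):
  -P(1)·log₂(P(1)) = -(1/15)·log₂(1/15) = 0.26046
  -P(2)·log₂(P(2)) = -(1/60)·log₂(1/60) = 0.09845
  -P(3)·log₂(P(3)) = -(3/20)·log₂(3/20) = 0.41054
  -P(4)·log₂(P(4)) = -(43/60)·log₂(43/60) = 0.34445
  -P(5)·log₂(P(5)) = -(1/20)·log₂(1/20) = 0.21610
H(P) = 0.26046 + 0.09845 + 0.41054 + 0.34445 + 0.21610 = 1.33000 bits

log₂(5) = 2.32193 bits

D_KL(P||U) = 2.32193 - 1.33000 = 0.99193 ≈ 0.9919 bits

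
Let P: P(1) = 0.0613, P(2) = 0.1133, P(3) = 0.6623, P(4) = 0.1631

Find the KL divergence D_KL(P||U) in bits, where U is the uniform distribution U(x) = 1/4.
0.5767 bits

U(i) = 1/4 for all i

D_KL(P||U) = Σ P(x) log₂(P(x) / (1/4))
           = Σ P(x) log₂(P(x)) + log₂(4)
           = log₂(4) - H(P)

H(P) = -Σ P(x) log₂(P(x)):
  -P(1)·log₂(P(1)) = -(0.0613)·log₂(0.0613) = 0.24691
  -P(2)·log₂(P(2)) = -(0.1133)·log₂(0.1133) = 0.35596
  -P(3)·log₂(P(3)) = -(0.6623)·log₂(0.6623) = 0.39370
  -P(4)·log₂(P(4)) = -(0.1631)·log₂(0.1631) = 0.42670
H(P) = 0.24691 + 0.35596 + 0.39370 + 0.42670 = 1.42327 bits

log₂(4) = 2.00000 bits

D_KL(P||U) = 2.00000 - 1.42327 = 0.57673 ≈ 0.5767 bits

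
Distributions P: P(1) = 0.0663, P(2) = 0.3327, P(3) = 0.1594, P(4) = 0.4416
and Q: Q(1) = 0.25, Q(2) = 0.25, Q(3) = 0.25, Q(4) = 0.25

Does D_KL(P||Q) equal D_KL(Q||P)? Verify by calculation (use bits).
D_KL(P||Q) = 0.2692 bits, D_KL(Q||P) = 0.3328 bits. No — D_KL(P||Q) ≠ D_KL(Q||P) for this pair.

D_KL(P||Q) = Σ P(x) log₂(P(x)/Q(x))

Computing term by term:
  P(1)·log₂(P(1)/Q(1)) = 0.0663·log₂(0.0663/0.25) = -0.12695
  P(2)·log₂(P(2)/Q(2)) = 0.3327·log₂(0.3327/0.25) = 0.13717
  P(3)·log₂(P(3)/Q(3)) = 0.1594·log₂(0.1594/0.25) = -0.10349
  P(4)·log₂(P(4)/Q(4)) = 0.4416·log₂(0.4416/0.25) = 0.36247

D_KL(P||Q) = -0.12695 + 0.13717 - 0.10349 + 0.36247 = 0.26920 ≈ 0.2692 bits

D_KL(Q||P) = Σ Q(x) log₂(Q(x)/P(x))

Computing term by term:
  Q(1)·log₂(Q(1)/P(1)) = 0.25·log₂(0.25/0.0663) = 0.47871
  Q(2)·log₂(Q(2)/P(2)) = 0.25·log₂(0.25/0.3327) = -0.10307
  Q(3)·log₂(Q(3)/P(3)) = 0.25·log₂(0.25/0.1594) = 0.16232
  Q(4)·log₂(Q(4)/P(4)) = 0.25·log₂(0.25/0.4416) = -0.20520

D_KL(Q||P) = 0.47871 - 0.10307 + 0.16232 - 0.20520 = 0.33276 ≈ 0.3328 bits

These are NOT equal (difference: 0.0636 bits). KL divergence is asymmetric: D_KL(P||Q) ≠ D_KL(Q||P) in general.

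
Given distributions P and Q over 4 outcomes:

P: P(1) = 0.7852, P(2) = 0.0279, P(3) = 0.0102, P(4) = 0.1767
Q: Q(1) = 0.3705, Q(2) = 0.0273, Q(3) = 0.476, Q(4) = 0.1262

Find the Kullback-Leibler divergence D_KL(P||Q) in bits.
0.8810 bits

D_KL(P||Q) = Σ P(x) log₂(P(x)/Q(x))

Computing term by term:
  P(1)·log₂(P(1)/Q(1)) = 0.7852·log₂(0.7852/0.3705) = 0.85083
  P(2)·log₂(P(2)/Q(2)) = 0.0279·log₂(0.0279/0.0273) = 0.00088
  P(3)·log₂(P(3)/Q(3)) = 0.0102·log₂(0.0102/0.476) = -0.05655
  P(4)·log₂(P(4)/Q(4)) = 0.1767·log₂(0.1767/0.1262) = 0.08580

D_KL(P||Q) = 0.85083 + 0.00088 - 0.05655 + 0.08580 = 0.88096 ≈ 0.8810 bits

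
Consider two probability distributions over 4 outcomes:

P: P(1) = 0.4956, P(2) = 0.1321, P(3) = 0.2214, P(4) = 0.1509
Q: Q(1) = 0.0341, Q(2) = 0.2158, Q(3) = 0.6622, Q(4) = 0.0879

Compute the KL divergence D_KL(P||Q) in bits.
1.5878 bits

D_KL(P||Q) = Σ P(x) log₂(P(x)/Q(x))

Computing term by term:
  P(1)·log₂(P(1)/Q(1)) = 0.4956·log₂(0.4956/0.0341) = 1.91368
  P(2)·log₂(P(2)/Q(2)) = 0.1321·log₂(0.1321/0.2158) = -0.09354
  P(3)·log₂(P(3)/Q(3)) = 0.2214·log₂(0.2214/0.6622) = -0.34995
  P(4)·log₂(P(4)/Q(4)) = 0.1509·log₂(0.1509/0.0879) = 0.11765

D_KL(P||Q) = 1.91368 - 0.09354 - 0.34995 + 0.11765 = 1.58784 ≈ 1.5878 bits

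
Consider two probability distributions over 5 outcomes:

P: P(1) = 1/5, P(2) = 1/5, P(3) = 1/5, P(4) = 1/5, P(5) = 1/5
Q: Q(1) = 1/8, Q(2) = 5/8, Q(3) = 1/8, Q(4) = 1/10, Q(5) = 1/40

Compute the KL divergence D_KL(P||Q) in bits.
0.7425 bits

D_KL(P||Q) = Σ P(x) log₂(P(x)/Q(x))

Computing term by term:
  P(1)·log₂(P(1)/Q(1)) = (1/5)·log₂((1/5)/(1/8)) = 0.13561
  P(2)·log₂(P(2)/Q(2)) = (1/5)·log₂((1/5)/(5/8)) = -0.32877
  P(3)·log₂(P(3)/Q(3)) = (1/5)·log₂((1/5)/(1/8)) = 0.13561
  P(4)·log₂(P(4)/Q(4)) = (1/5)·log₂((1/5)/(1/10)) = 0.20000
  P(5)·log₂(P(5)/Q(5)) = (1/5)·log₂((1/5)/(1/40)) = 0.60000

D_KL(P||Q) = 0.13561 - 0.32877 + 0.13561 + 0.20000 + 0.60000 = 0.74245 ≈ 0.7425 bits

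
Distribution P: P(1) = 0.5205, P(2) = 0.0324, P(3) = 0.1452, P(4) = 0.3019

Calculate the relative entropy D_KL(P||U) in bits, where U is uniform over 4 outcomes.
0.4235 bits

U(i) = 1/4 for all i

D_KL(P||U) = Σ P(x) log₂(P(x) / (1/4))
           = Σ P(x) log₂(P(x)) + log₂(4)
           = log₂(4) - H(P)

H(P) = -Σ P(x) log₂(P(x)):
  -P(1)·log₂(P(1)) = -(0.5205)·log₂(0.5205) = 0.49033
  -P(2)·log₂(P(2)) = -(0.0324)·log₂(0.0324) = 0.16031
  -P(3)·log₂(P(3)) = -(0.1452)·log₂(0.1452) = 0.40422
  -P(4)·log₂(P(4)) = -(0.3019)·log₂(0.3019) = 0.52164
H(P) = 0.49033 + 0.16031 + 0.40422 + 0.52164 = 1.57650 bits

log₂(4) = 2.00000 bits

D_KL(P||U) = 2.00000 - 1.57650 = 0.42350 ≈ 0.4235 bits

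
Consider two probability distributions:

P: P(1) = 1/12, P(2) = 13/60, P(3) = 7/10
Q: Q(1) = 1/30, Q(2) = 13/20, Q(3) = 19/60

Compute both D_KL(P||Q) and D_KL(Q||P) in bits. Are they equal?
D_KL(P||Q) = 0.5678 bits, D_KL(Q||P) = 0.6238 bits. No, they are not equal.

D_KL(P||Q) = Σ P(x) log₂(P(x)/Q(x))

Computing term by term:
  P(1)·log₂(P(1)/Q(1)) = (1/12)·log₂((1/12)/(1/30)) = 0.11016
  P(2)·log₂(P(2)/Q(2)) = (13/60)·log₂((13/60)/(13/20)) = -0.34341
  P(3)·log₂(P(3)/Q(3)) = (7/10)·log₂((7/10)/(19/60)) = 0.80107

D_KL(P||Q) = 0.11016 - 0.34341 + 0.80107 = 0.56782 ≈ 0.5678 bits

D_KL(Q||P) = Σ Q(x) log₂(Q(x)/P(x))

Computing term by term:
  Q(1)·log₂(Q(1)/P(1)) = (1/30)·log₂((1/30)/(1/12)) = -0.04406
  Q(2)·log₂(Q(2)/P(2)) = (13/20)·log₂((13/20)/(13/60)) = 1.03023
  Q(3)·log₂(Q(3)/P(3)) = (19/60)·log₂((19/60)/(7/10)) = -0.36239

D_KL(Q||P) = -0.04406 + 1.03023 - 0.36239 = 0.62378 ≈ 0.6238 bits

These are NOT equal (difference: 0.0560 bits). KL divergence is asymmetric: D_KL(P||Q) ≠ D_KL(Q||P) in general.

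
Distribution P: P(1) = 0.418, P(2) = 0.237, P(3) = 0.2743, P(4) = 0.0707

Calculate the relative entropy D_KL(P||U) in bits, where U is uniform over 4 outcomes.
0.1996 bits

U(i) = 1/4 for all i

D_KL(P||U) = Σ P(x) log₂(P(x) / (1/4))
           = Σ P(x) log₂(P(x)) + log₂(4)
           = log₂(4) - H(P)

H(P) = -Σ P(x) log₂(P(x)):
  -P(1)·log₂(P(1)) = -(0.418)·log₂(0.418) = 0.52602
  -P(2)·log₂(P(2)) = -(0.237)·log₂(0.237) = 0.49226
  -P(3)·log₂(P(3)) = -(0.2743)·log₂(0.2743) = 0.51189
  -P(4)·log₂(P(4)) = -(0.0707)·log₂(0.0707) = 0.27023
H(P) = 0.52602 + 0.49226 + 0.51189 + 0.27023 = 1.80040 bits

log₂(4) = 2.00000 bits

D_KL(P||U) = 2.00000 - 1.80040 = 0.19960 ≈ 0.1996 bits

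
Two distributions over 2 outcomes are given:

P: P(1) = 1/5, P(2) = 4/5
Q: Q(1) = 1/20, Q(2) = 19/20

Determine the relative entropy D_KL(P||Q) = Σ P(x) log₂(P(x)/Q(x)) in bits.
0.2017 bits

D_KL(P||Q) = Σ P(x) log₂(P(x)/Q(x))

Computing term by term:
  P(1)·log₂(P(1)/Q(1)) = (1/5)·log₂((1/5)/(1/20)) = 0.40000
  P(2)·log₂(P(2)/Q(2)) = (4/5)·log₂((4/5)/(19/20)) = -0.19834

D_KL(P||Q) = 0.40000 - 0.19834 = 0.20166 ≈ 0.2017 bits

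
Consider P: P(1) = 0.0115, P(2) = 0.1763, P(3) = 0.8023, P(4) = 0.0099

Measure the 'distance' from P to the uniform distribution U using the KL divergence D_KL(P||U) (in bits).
1.1636 bits

U(i) = 1/4 for all i

D_KL(P||U) = Σ P(x) log₂(P(x) / (1/4))
           = Σ P(x) log₂(P(x)) + log₂(4)
           = log₂(4) - H(P)

H(P) = -Σ P(x) log₂(P(x)):
  -P(1)·log₂(P(1)) = -(0.0115)·log₂(0.0115) = 0.07409
  -P(2)·log₂(P(2)) = -(0.1763)·log₂(0.1763) = 0.44144
  -P(3)·log₂(P(3)) = -(0.8023)·log₂(0.8023) = 0.25496
  -P(4)·log₂(P(4)) = -(0.0099)·log₂(0.0099) = 0.06592
H(P) = 0.07409 + 0.44144 + 0.25496 + 0.06592 = 0.83641 bits

log₂(4) = 2.00000 bits

D_KL(P||U) = 2.00000 - 0.83641 = 1.16359 ≈ 1.1636 bits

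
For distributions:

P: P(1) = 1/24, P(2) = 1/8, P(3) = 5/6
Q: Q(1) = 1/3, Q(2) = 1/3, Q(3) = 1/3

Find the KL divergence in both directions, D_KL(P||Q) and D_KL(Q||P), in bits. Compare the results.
D_KL(P||Q) = 0.7997 bits, D_KL(Q||P) = 1.0310 bits. D_KL(Q||P) is larger than D_KL(P||Q) by 0.2313 bits; the two directions differ.

D_KL(P||Q) = Σ P(x) log₂(P(x)/Q(x))

Computing term by term:
  P(1)·log₂(P(1)/Q(1)) = (1/24)·log₂((1/24)/(1/3)) = -0.12500
  P(2)·log₂(P(2)/Q(2)) = (1/8)·log₂((1/8)/(1/3)) = -0.17688
  P(3)·log₂(P(3)/Q(3)) = (5/6)·log₂((5/6)/(1/3)) = 1.10161

D_KL(P||Q) = -0.12500 - 0.17688 + 1.10161 = 0.79973 ≈ 0.7997 bits

D_KL(Q||P) = Σ Q(x) log₂(Q(x)/P(x))

Computing term by term:
  Q(1)·log₂(Q(1)/P(1)) = (1/3)·log₂((1/3)/(1/24)) = 1.00000
  Q(2)·log₂(Q(2)/P(2)) = (1/3)·log₂((1/3)/(1/8)) = 0.47168
  Q(3)·log₂(Q(3)/P(3)) = (1/3)·log₂((1/3)/(5/6)) = -0.44064

D_KL(Q||P) = 1.00000 + 0.47168 - 0.44064 = 1.03104 ≈ 1.0310 bits

These are NOT equal (difference: 0.2313 bits). KL divergence is asymmetric: D_KL(P||Q) ≠ D_KL(Q||P) in general.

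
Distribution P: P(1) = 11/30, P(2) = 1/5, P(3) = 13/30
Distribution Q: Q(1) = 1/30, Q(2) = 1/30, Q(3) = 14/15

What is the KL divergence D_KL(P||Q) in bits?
1.3058 bits

D_KL(P||Q) = Σ P(x) log₂(P(x)/Q(x))

Computing term by term:
  P(1)·log₂(P(1)/Q(1)) = (11/30)·log₂((11/30)/(1/30)) = 1.26846
  P(2)·log₂(P(2)/Q(2)) = (1/5)·log₂((1/5)/(1/30)) = 0.51699
  P(3)·log₂(P(3)/Q(3)) = (13/30)·log₂((13/30)/(14/15)) = -0.47966

D_KL(P||Q) = 1.26846 + 0.51699 - 0.47966 = 1.30579 ≈ 1.3058 bits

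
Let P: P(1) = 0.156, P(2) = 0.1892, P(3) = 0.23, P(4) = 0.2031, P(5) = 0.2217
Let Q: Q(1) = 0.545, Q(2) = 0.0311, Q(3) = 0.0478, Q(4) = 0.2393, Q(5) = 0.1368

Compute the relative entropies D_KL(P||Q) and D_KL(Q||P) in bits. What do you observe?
D_KL(P||Q) = 0.8390 bits, D_KL(Q||P) = 0.7556 bits. The two directions give different values (D_KL(P||Q) exceeds D_KL(Q||P) by 0.0834 bits): KL divergence is asymmetric.

D_KL(P||Q) = Σ P(x) log₂(P(x)/Q(x))

Computing term by term:
  P(1)·log₂(P(1)/Q(1)) = 0.156·log₂(0.156/0.545) = -0.28153
  P(2)·log₂(P(2)/Q(2)) = 0.1892·log₂(0.1892/0.0311) = 0.49285
  P(3)·log₂(P(3)/Q(3)) = 0.23·log₂(0.23/0.0478) = 0.52131
  P(4)·log₂(P(4)/Q(4)) = 0.2031·log₂(0.2031/0.2393) = -0.04806
  P(5)·log₂(P(5)/Q(5)) = 0.2217·log₂(0.2217/0.1368) = 0.15442

D_KL(P||Q) = -0.28153 + 0.49285 + 0.52131 - 0.04806 + 0.15442 = 0.83899 ≈ 0.8390 bits

D_KL(Q||P) = Σ Q(x) log₂(Q(x)/P(x))

Computing term by term:
  Q(1)·log₂(Q(1)/P(1)) = 0.545·log₂(0.545/0.156) = 0.98357
  Q(2)·log₂(Q(2)/P(2)) = 0.0311·log₂(0.0311/0.1892) = -0.08101
  Q(3)·log₂(Q(3)/P(3)) = 0.0478·log₂(0.0478/0.23) = -0.10834
  Q(4)·log₂(Q(4)/P(4)) = 0.2393·log₂(0.2393/0.2031) = 0.05663
  Q(5)·log₂(Q(5)/P(5)) = 0.1368·log₂(0.1368/0.2217) = -0.09529

D_KL(Q||P) = 0.98357 - 0.08101 - 0.10834 + 0.05663 - 0.09529 = 0.75556 ≈ 0.7556 bits

These are NOT equal (difference: 0.0834 bits). KL divergence is asymmetric: D_KL(P||Q) ≠ D_KL(Q||P) in general.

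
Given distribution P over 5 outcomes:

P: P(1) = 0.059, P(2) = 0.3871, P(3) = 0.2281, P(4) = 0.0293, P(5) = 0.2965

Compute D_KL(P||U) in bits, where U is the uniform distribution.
0.3954 bits

U(i) = 1/5 for all i

D_KL(P||U) = Σ P(x) log₂(P(x) / (1/5))
           = Σ P(x) log₂(P(x)) + log₂(5)
           = log₂(5) - H(P)

H(P) = -Σ P(x) log₂(P(x)):
  -P(1)·log₂(P(1)) = -(0.059)·log₂(0.059) = 0.24091
  -P(2)·log₂(P(2)) = -(0.3871)·log₂(0.3871) = 0.53003
  -P(3)·log₂(P(3)) = -(0.2281)·log₂(0.2281) = 0.48637
  -P(4)·log₂(P(4)) = -(0.0293)·log₂(0.0293) = 0.14922
  -P(5)·log₂(P(5)) = -(0.2965)·log₂(0.2965) = 0.52003
H(P) = 0.24091 + 0.53003 + 0.48637 + 0.14922 + 0.52003 = 1.92656 bits

log₂(5) = 2.32193 bits

D_KL(P||U) = 2.32193 - 1.92656 = 0.39537 ≈ 0.3954 bits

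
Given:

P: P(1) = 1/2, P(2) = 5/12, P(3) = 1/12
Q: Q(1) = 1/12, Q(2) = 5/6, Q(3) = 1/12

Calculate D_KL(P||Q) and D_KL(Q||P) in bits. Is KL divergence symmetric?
D_KL(P||Q) = 0.8758 bits, D_KL(Q||P) = 0.6179 bits. No, KL divergence is not symmetric.

D_KL(P||Q) = Σ P(x) log₂(P(x)/Q(x))

Computing term by term:
  P(1)·log₂(P(1)/Q(1)) = (1/2)·log₂((1/2)/(1/12)) = 1.29248
  P(2)·log₂(P(2)/Q(2)) = (5/12)·log₂((5/12)/(5/6)) = -0.41667
  P(3)·log₂(P(3)/Q(3)) = (1/12)·log₂((1/12)/(1/12)) = 0.00000

D_KL(P||Q) = 1.29248 - 0.41667 + 0.00000 = 0.87581 ≈ 0.8758 bits

D_KL(Q||P) = Σ Q(x) log₂(Q(x)/P(x))

Computing term by term:
  Q(1)·log₂(Q(1)/P(1)) = (1/12)·log₂((1/12)/(1/2)) = -0.21541
  Q(2)·log₂(Q(2)/P(2)) = (5/6)·log₂((5/6)/(5/12)) = 0.83333
  Q(3)·log₂(Q(3)/P(3)) = (1/12)·log₂((1/12)/(1/12)) = 0.00000

D_KL(Q||P) = -0.21541 + 0.83333 + 0.00000 = 0.61792 ≈ 0.6179 bits

These are NOT equal (difference: 0.2579 bits). KL divergence is asymmetric: D_KL(P||Q) ≠ D_KL(Q||P) in general.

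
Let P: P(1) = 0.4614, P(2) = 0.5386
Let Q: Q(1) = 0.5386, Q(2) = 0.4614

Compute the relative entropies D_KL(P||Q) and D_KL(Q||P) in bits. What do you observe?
D_KL(P||Q) = 0.0172 bits, D_KL(Q||P) = 0.0172 bits. The two directions give the same value here, because Q is a self-inverse relabeling of P; in general KL divergence is asymmetric.

D_KL(P||Q) = Σ P(x) log₂(P(x)/Q(x))

Computing term by term:
  P(1)·log₂(P(1)/Q(1)) = 0.4614·log₂(0.4614/0.5386) = -0.10298
  P(2)·log₂(P(2)/Q(2)) = 0.5386·log₂(0.5386/0.4614) = 0.12021

D_KL(P||Q) = -0.10298 + 0.12021 = 0.01723 ≈ 0.0172 bits

D_KL(Q||P) = Σ Q(x) log₂(Q(x)/P(x))

Computing term by term:
  Q(1)·log₂(Q(1)/P(1)) = 0.5386·log₂(0.5386/0.4614) = 0.12021
  Q(2)·log₂(Q(2)/P(2)) = 0.4614·log₂(0.4614/0.5386) = -0.10298

D_KL(Q||P) = 0.12021 - 0.10298 = 0.01723 ≈ 0.0172 bits

These ARE equal here. Q is P with outcomes relabeled (Q(1) = P(2), Q(2) = P(1)) by a relabeling that is its own inverse, so the two sums contain exactly the same terms in a different order. This is a special case — KL divergence is not symmetric in general: D_KL(P||Q) ≠ D_KL(Q||P) for most P, Q.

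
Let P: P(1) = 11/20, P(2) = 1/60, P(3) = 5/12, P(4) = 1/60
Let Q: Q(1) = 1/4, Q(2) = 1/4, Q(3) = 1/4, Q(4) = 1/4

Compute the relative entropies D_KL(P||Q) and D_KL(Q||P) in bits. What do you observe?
D_KL(P||Q) = 0.8025 bits, D_KL(Q||P) = 1.4848 bits. The two directions give different values (D_KL(Q||P) exceeds D_KL(P||Q) by 0.6823 bits): KL divergence is asymmetric.

D_KL(P||Q) = Σ P(x) log₂(P(x)/Q(x))

Computing term by term:
  P(1)·log₂(P(1)/Q(1)) = (11/20)·log₂((11/20)/(1/4)) = 0.62563
  P(2)·log₂(P(2)/Q(2)) = (1/60)·log₂((1/60)/(1/4)) = -0.06511
  P(3)·log₂(P(3)/Q(3)) = (5/12)·log₂((5/12)/(1/4)) = 0.30707
  P(4)·log₂(P(4)/Q(4)) = (1/60)·log₂((1/60)/(1/4)) = -0.06511

D_KL(P||Q) = 0.62563 - 0.06511 + 0.30707 - 0.06511 = 0.80248 ≈ 0.8025 bits

D_KL(Q||P) = Σ Q(x) log₂(Q(x)/P(x))

Computing term by term:
  Q(1)·log₂(Q(1)/P(1)) = (1/4)·log₂((1/4)/(11/20)) = -0.28438
  Q(2)·log₂(Q(2)/P(2)) = (1/4)·log₂((1/4)/(1/60)) = 0.97672
  Q(3)·log₂(Q(3)/P(3)) = (1/4)·log₂((1/4)/(5/12)) = -0.18424
  Q(4)·log₂(Q(4)/P(4)) = (1/4)·log₂((1/4)/(1/60)) = 0.97672

D_KL(Q||P) = -0.28438 + 0.97672 - 0.18424 + 0.97672 = 1.48482 ≈ 1.4848 bits

These are NOT equal (difference: 0.6823 bits). KL divergence is asymmetric: D_KL(P||Q) ≠ D_KL(Q||P) in general.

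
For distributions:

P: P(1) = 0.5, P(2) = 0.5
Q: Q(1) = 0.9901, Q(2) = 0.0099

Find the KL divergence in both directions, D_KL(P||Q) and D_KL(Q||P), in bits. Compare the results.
D_KL(P||Q) = 2.3364 bits, D_KL(Q||P) = 0.9199 bits. D_KL(P||Q) is larger than D_KL(Q||P) by 1.4165 bits; the two directions differ.

D_KL(P||Q) = Σ P(x) log₂(P(x)/Q(x))

Computing term by term:
  P(1)·log₂(P(1)/Q(1)) = 0.5·log₂(0.5/0.9901) = -0.49282
  P(2)·log₂(P(2)/Q(2)) = 0.5·log₂(0.5/0.0099) = 2.82918

D_KL(P||Q) = -0.49282 + 2.82918 = 2.33636 ≈ 2.3364 bits

D_KL(Q||P) = Σ Q(x) log₂(Q(x)/P(x))

Computing term by term:
  Q(1)·log₂(Q(1)/P(1)) = 0.9901·log₂(0.9901/0.5) = 0.97589
  Q(2)·log₂(Q(2)/P(2)) = 0.0099·log₂(0.0099/0.5) = -0.05602

D_KL(Q||P) = 0.97589 - 0.05602 = 0.91987 ≈ 0.9199 bits

These are NOT equal (difference: 1.4165 bits). KL divergence is asymmetric: D_KL(P||Q) ≠ D_KL(Q||P) in general.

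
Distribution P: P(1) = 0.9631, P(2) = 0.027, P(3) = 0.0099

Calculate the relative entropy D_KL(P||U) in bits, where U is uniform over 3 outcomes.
1.3261 bits

U(i) = 1/3 for all i

D_KL(P||U) = Σ P(x) log₂(P(x) / (1/3))
           = Σ P(x) log₂(P(x)) + log₂(3)
           = log₂(3) - H(P)

H(P) = -Σ P(x) log₂(P(x)):
  -P(1)·log₂(P(1)) = -(0.9631)·log₂(0.9631) = 0.05224
  -P(2)·log₂(P(2)) = -(0.027)·log₂(0.027) = 0.14069
  -P(3)·log₂(P(3)) = -(0.0099)·log₂(0.0099) = 0.06592
H(P) = 0.05224 + 0.14069 + 0.06592 = 0.25885 bits

log₂(3) = 1.58496 bits

D_KL(P||U) = 1.58496 - 0.25885 = 1.32611 ≈ 1.3261 bits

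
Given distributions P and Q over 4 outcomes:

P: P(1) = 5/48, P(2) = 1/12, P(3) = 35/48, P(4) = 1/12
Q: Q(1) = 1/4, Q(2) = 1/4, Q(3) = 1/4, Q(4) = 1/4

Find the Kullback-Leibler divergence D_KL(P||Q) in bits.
0.7303 bits

D_KL(P||Q) = Σ P(x) log₂(P(x)/Q(x))

Computing term by term:
  P(1)·log₂(P(1)/Q(1)) = (5/48)·log₂((5/48)/(1/4)) = -0.13157
  P(2)·log₂(P(2)/Q(2)) = (1/12)·log₂((1/12)/(1/4)) = -0.13208
  P(3)·log₂(P(3)/Q(3)) = (35/48)·log₂((35/48)/(1/4)) = 1.12607
  P(4)·log₂(P(4)/Q(4)) = (1/12)·log₂((1/12)/(1/4)) = -0.13208

D_KL(P||Q) = -0.13157 - 0.13208 + 1.12607 - 0.13208 = 0.73034 ≈ 0.7303 bits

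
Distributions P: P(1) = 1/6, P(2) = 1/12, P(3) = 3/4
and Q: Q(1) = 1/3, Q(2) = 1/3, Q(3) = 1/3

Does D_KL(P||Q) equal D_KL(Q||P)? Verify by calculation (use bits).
D_KL(P||Q) = 0.5441 bits, D_KL(Q||P) = 0.6100 bits. No — D_KL(P||Q) ≠ D_KL(Q||P) for this pair.

D_KL(P||Q) = Σ P(x) log₂(P(x)/Q(x))

Computing term by term:
  P(1)·log₂(P(1)/Q(1)) = (1/6)·log₂((1/6)/(1/3)) = -0.16667
  P(2)·log₂(P(2)/Q(2)) = (1/12)·log₂((1/12)/(1/3)) = -0.16667
  P(3)·log₂(P(3)/Q(3)) = (3/4)·log₂((3/4)/(1/3)) = 0.87744

D_KL(P||Q) = -0.16667 - 0.16667 + 0.87744 = 0.54410 ≈ 0.5441 bits

D_KL(Q||P) = Σ Q(x) log₂(Q(x)/P(x))

Computing term by term:
  Q(1)·log₂(Q(1)/P(1)) = (1/3)·log₂((1/3)/(1/6)) = 0.33333
  Q(2)·log₂(Q(2)/P(2)) = (1/3)·log₂((1/3)/(1/12)) = 0.66667
  Q(3)·log₂(Q(3)/P(3)) = (1/3)·log₂((1/3)/(3/4)) = -0.38998

D_KL(Q||P) = 0.33333 + 0.66667 - 0.38998 = 0.61002 ≈ 0.6100 bits

These are NOT equal (difference: 0.0659 bits). KL divergence is asymmetric: D_KL(P||Q) ≠ D_KL(Q||P) in general.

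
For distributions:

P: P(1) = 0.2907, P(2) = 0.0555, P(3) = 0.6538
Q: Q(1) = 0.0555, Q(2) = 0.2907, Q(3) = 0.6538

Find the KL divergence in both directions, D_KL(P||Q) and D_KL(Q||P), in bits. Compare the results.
D_KL(P||Q) = 0.5619 bits, D_KL(Q||P) = 0.5619 bits. The two directions give exactly the same value for this pair.

D_KL(P||Q) = Σ P(x) log₂(P(x)/Q(x))

Computing term by term:
  P(1)·log₂(P(1)/Q(1)) = 0.2907·log₂(0.2907/0.0555) = 0.69447
  P(2)·log₂(P(2)/Q(2)) = 0.0555·log₂(0.0555/0.2907) = -0.13259
  P(3)·log₂(P(3)/Q(3)) = 0.6538·log₂(0.6538/0.6538) = 0.00000

D_KL(P||Q) = 0.69447 - 0.13259 + 0.00000 = 0.56188 ≈ 0.5619 bits

D_KL(Q||P) = Σ Q(x) log₂(Q(x)/P(x))

Computing term by term:
  Q(1)·log₂(Q(1)/P(1)) = 0.0555·log₂(0.0555/0.2907) = -0.13259
  Q(2)·log₂(Q(2)/P(2)) = 0.2907·log₂(0.2907/0.0555) = 0.69447
  Q(3)·log₂(Q(3)/P(3)) = 0.6538·log₂(0.6538/0.6538) = 0.00000

D_KL(Q||P) = -0.13259 + 0.69447 + 0.00000 = 0.56188 ≈ 0.5619 bits

These ARE equal here. Q is P with outcomes relabeled (Q(1) = P(2), Q(2) = P(1)) by a relabeling that is its own inverse, so the two sums contain exactly the same terms in a different order. This is a special case — KL divergence is not symmetric in general: D_KL(P||Q) ≠ D_KL(Q||P) for most P, Q.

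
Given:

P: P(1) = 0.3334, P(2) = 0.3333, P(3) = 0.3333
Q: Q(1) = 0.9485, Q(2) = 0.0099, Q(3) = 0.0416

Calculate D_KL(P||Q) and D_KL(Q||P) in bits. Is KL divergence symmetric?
D_KL(P||Q) = 2.1886 bits, D_KL(Q||P) = 1.2556 bits. No, KL divergence is not symmetric.

D_KL(P||Q) = Σ P(x) log₂(P(x)/Q(x))

Computing term by term:
  P(1)·log₂(P(1)/Q(1)) = 0.3334·log₂(0.3334/0.9485) = -0.50290
  P(2)·log₂(P(2)/Q(2)) = 0.3333·log₂(0.3333/0.0099) = 1.69091
  P(3)·log₂(P(3)/Q(3)) = 0.3333·log₂(0.3333/0.0416) = 1.00062

D_KL(P||Q) = -0.50290 + 1.69091 + 1.00062 = 2.18863 ≈ 2.1886 bits

D_KL(Q||P) = Σ Q(x) log₂(Q(x)/P(x))

Computing term by term:
  Q(1)·log₂(Q(1)/P(1)) = 0.9485·log₂(0.9485/0.3334) = 1.43071
  Q(2)·log₂(Q(2)/P(2)) = 0.0099·log₂(0.0099/0.3333) = -0.05023
  Q(3)·log₂(Q(3)/P(3)) = 0.0416·log₂(0.0416/0.3333) = -0.12489

D_KL(Q||P) = 1.43071 - 0.05023 - 0.12489 = 1.25559 ≈ 1.2556 bits

These are NOT equal (difference: 0.9330 bits). KL divergence is asymmetric: D_KL(P||Q) ≠ D_KL(Q||P) in general.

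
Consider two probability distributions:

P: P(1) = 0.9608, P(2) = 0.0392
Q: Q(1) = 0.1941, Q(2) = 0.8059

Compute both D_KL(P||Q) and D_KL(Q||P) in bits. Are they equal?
D_KL(P||Q) = 2.0460 bits, D_KL(Q||P) = 3.0672 bits. No, they are not equal.

D_KL(P||Q) = Σ P(x) log₂(P(x)/Q(x))

Computing term by term:
  P(1)·log₂(P(1)/Q(1)) = 0.9608·log₂(0.9608/0.1941) = 2.21698
  P(2)·log₂(P(2)/Q(2)) = 0.0392·log₂(0.0392/0.8059) = -0.17098

D_KL(P||Q) = 2.21698 - 0.17098 = 2.04600 ≈ 2.0460 bits

D_KL(Q||P) = Σ Q(x) log₂(Q(x)/P(x))

Computing term by term:
  Q(1)·log₂(Q(1)/P(1)) = 0.1941·log₂(0.1941/0.9608) = -0.44787
  Q(2)·log₂(Q(2)/P(2)) = 0.8059·log₂(0.8059/0.0392) = 3.51507

D_KL(Q||P) = -0.44787 + 3.51507 = 3.06720 ≈ 3.0672 bits

These are NOT equal (difference: 1.0212 bits). KL divergence is asymmetric: D_KL(P||Q) ≠ D_KL(Q||P) in general.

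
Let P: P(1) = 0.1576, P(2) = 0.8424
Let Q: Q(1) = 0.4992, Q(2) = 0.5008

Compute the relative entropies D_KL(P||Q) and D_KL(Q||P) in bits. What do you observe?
D_KL(P||Q) = 0.3699 bits, D_KL(Q||P) = 0.4546 bits. The two directions give different values (D_KL(Q||P) exceeds D_KL(P||Q) by 0.0847 bits): KL divergence is asymmetric.

D_KL(P||Q) = Σ P(x) log₂(P(x)/Q(x))

Computing term by term:
  P(1)·log₂(P(1)/Q(1)) = 0.1576·log₂(0.1576/0.4992) = -0.26214
  P(2)·log₂(P(2)/Q(2)) = 0.8424·log₂(0.8424/0.5008) = 0.63203

D_KL(P||Q) = -0.26214 + 0.63203 = 0.36989 ≈ 0.3699 bits

D_KL(Q||P) = Σ Q(x) log₂(Q(x)/P(x))

Computing term by term:
  Q(1)·log₂(Q(1)/P(1)) = 0.4992·log₂(0.4992/0.1576) = 0.83034
  Q(2)·log₂(Q(2)/P(2)) = 0.5008·log₂(0.5008/0.8424) = -0.37574

D_KL(Q||P) = 0.83034 - 0.37574 = 0.45460 ≈ 0.4546 bits

These are NOT equal (difference: 0.0847 bits). KL divergence is asymmetric: D_KL(P||Q) ≠ D_KL(Q||P) in general.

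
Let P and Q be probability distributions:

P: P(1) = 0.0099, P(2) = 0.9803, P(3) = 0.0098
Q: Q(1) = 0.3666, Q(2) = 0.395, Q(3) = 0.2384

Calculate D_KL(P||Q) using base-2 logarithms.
1.1888 bits

D_KL(P||Q) = Σ P(x) log₂(P(x)/Q(x))

Computing term by term:
  P(1)·log₂(P(1)/Q(1)) = 0.0099·log₂(0.0099/0.3666) = -0.05159
  P(2)·log₂(P(2)/Q(2)) = 0.9803·log₂(0.9803/0.395) = 1.28554
  P(3)·log₂(P(3)/Q(3)) = 0.0098·log₂(0.0098/0.2384) = -0.04512

D_KL(P||Q) = -0.05159 + 1.28554 - 0.04512 = 1.18883 ≈ 1.1888 bits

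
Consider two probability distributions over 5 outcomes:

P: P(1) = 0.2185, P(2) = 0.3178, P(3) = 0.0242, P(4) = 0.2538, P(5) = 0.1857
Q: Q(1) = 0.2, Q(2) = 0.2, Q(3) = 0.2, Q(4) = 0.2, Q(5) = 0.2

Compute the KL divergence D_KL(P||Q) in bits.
0.2338 bits

D_KL(P||Q) = Σ P(x) log₂(P(x)/Q(x))

Computing term by term:
  P(1)·log₂(P(1)/Q(1)) = 0.2185·log₂(0.2185/0.2) = 0.02789
  P(2)·log₂(P(2)/Q(2)) = 0.3178·log₂(0.3178/0.2) = 0.21233
  P(3)·log₂(P(3)/Q(3)) = 0.0242·log₂(0.0242/0.2) = -0.07374
  P(4)·log₂(P(4)/Q(4)) = 0.2538·log₂(0.2538/0.2) = 0.08723
  P(5)·log₂(P(5)/Q(5)) = 0.1857·log₂(0.1857/0.2) = -0.01987

D_KL(P||Q) = 0.02789 + 0.21233 - 0.07374 + 0.08723 - 0.01987 = 0.23384 ≈ 0.2338 bits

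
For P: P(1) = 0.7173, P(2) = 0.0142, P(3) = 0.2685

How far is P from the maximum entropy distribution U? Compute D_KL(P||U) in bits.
0.6446 bits

U(i) = 1/3 for all i

D_KL(P||U) = Σ P(x) log₂(P(x) / (1/3))
           = Σ P(x) log₂(P(x)) + log₂(3)
           = log₂(3) - H(P)

H(P) = -Σ P(x) log₂(P(x)):
  -P(1)·log₂(P(1)) = -(0.7173)·log₂(0.7173) = 0.34384
  -P(2)·log₂(P(2)) = -(0.0142)·log₂(0.0142) = 0.08716
  -P(3)·log₂(P(3)) = -(0.2685)·log₂(0.2685) = 0.50935
H(P) = 0.34384 + 0.08716 + 0.50935 = 0.94035 bits

log₂(3) = 1.58496 bits

D_KL(P||U) = 1.58496 - 0.94035 = 0.64461 ≈ 0.6446 bits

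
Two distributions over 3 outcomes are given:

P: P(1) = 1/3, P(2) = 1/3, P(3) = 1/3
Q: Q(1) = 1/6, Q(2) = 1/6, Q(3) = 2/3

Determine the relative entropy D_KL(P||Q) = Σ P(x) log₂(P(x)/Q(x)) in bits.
0.3333 bits

D_KL(P||Q) = Σ P(x) log₂(P(x)/Q(x))

Computing term by term:
  P(1)·log₂(P(1)/Q(1)) = (1/3)·log₂((1/3)/(1/6)) = 0.33333
  P(2)·log₂(P(2)/Q(2)) = (1/3)·log₂((1/3)/(1/6)) = 0.33333
  P(3)·log₂(P(3)/Q(3)) = (1/3)·log₂((1/3)/(2/3)) = -0.33333

D_KL(P||Q) = 0.33333 + 0.33333 - 0.33333 = 0.33333 ≈ 0.3333 bits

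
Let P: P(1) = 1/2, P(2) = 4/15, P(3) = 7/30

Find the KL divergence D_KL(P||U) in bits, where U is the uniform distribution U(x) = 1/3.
0.0866 bits

U(i) = 1/3 for all i

D_KL(P||U) = Σ P(x) log₂(P(x) / (1/3))
           = Σ P(x) log₂(P(x)) + log₂(3)
           = log₂(3) - H(P)

H(P) = -Σ P(x) log₂(P(x)):
  -P(1)·log₂(P(1)) = -(1/2)·log₂(1/2) = 0.50000
  -P(2)·log₂(P(2)) = -(4/15)·log₂(4/15) = 0.50850
  -P(3)·log₂(P(3)) = -(7/30)·log₂(7/30) = 0.48989
H(P) = 0.50000 + 0.50850 + 0.48989 = 1.49839 bits

log₂(3) = 1.58496 bits

D_KL(P||U) = 1.58496 - 1.49839 = 0.08657 ≈ 0.0866 bits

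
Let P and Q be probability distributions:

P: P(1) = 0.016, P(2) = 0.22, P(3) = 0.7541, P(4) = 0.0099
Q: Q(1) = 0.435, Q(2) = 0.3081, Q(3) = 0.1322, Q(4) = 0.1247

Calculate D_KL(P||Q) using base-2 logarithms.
1.6750 bits

D_KL(P||Q) = Σ P(x) log₂(P(x)/Q(x))

Computing term by term:
  P(1)·log₂(P(1)/Q(1)) = 0.016·log₂(0.016/0.435) = -0.07624
  P(2)·log₂(P(2)/Q(2)) = 0.22·log₂(0.22/0.3081) = -0.10690
  P(3)·log₂(P(3)/Q(3)) = 0.7541·log₂(0.7541/0.1322) = 1.89432
  P(4)·log₂(P(4)/Q(4)) = 0.0099·log₂(0.0099/0.1247) = -0.03618

D_KL(P||Q) = -0.07624 - 0.10690 + 1.89432 - 0.03618 = 1.67500 ≈ 1.6750 bits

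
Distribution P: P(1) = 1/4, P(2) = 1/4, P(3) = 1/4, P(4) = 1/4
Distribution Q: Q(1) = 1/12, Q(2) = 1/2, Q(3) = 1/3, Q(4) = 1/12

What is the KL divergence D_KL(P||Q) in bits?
0.4387 bits

D_KL(P||Q) = Σ P(x) log₂(P(x)/Q(x))

Computing term by term:
  P(1)·log₂(P(1)/Q(1)) = (1/4)·log₂((1/4)/(1/12)) = 0.39624
  P(2)·log₂(P(2)/Q(2)) = (1/4)·log₂((1/4)/(1/2)) = -0.25000
  P(3)·log₂(P(3)/Q(3)) = (1/4)·log₂((1/4)/(1/3)) = -0.10376
  P(4)·log₂(P(4)/Q(4)) = (1/4)·log₂((1/4)/(1/12)) = 0.39624

D_KL(P||Q) = 0.39624 - 0.25000 - 0.10376 + 0.39624 = 0.43872 ≈ 0.4387 bits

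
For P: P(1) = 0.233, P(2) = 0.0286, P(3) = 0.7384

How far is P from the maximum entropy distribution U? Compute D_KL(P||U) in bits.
0.6256 bits

U(i) = 1/3 for all i

D_KL(P||U) = Σ P(x) log₂(P(x) / (1/3))
           = Σ P(x) log₂(P(x)) + log₂(3)
           = log₂(3) - H(P)

H(P) = -Σ P(x) log₂(P(x)):
  -P(1)·log₂(P(1)) = -(0.233)·log₂(0.233) = 0.48967
  -P(2)·log₂(P(2)) = -(0.0286)·log₂(0.0286) = 0.14666
  -P(3)·log₂(P(3)) = -(0.7384)·log₂(0.7384) = 0.32307
H(P) = 0.48967 + 0.14666 + 0.32307 = 0.95940 bits

log₂(3) = 1.58496 bits

D_KL(P||U) = 1.58496 - 0.95940 = 0.62556 ≈ 0.6256 bits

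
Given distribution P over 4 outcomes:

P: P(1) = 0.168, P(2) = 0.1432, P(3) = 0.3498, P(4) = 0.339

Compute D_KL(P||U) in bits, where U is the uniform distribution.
0.1070 bits

U(i) = 1/4 for all i

D_KL(P||U) = Σ P(x) log₂(P(x) / (1/4))
           = Σ P(x) log₂(P(x)) + log₂(4)
           = log₂(4) - H(P)

H(P) = -Σ P(x) log₂(P(x)):
  -P(1)·log₂(P(1)) = -(0.168)·log₂(0.168) = 0.43234
  -P(2)·log₂(P(2)) = -(0.1432)·log₂(0.1432) = 0.40152
  -P(3)·log₂(P(3)) = -(0.3498)·log₂(0.3498) = 0.53009
  -P(4)·log₂(P(4)) = -(0.339)·log₂(0.339) = 0.52906
H(P) = 0.43234 + 0.40152 + 0.53009 + 0.52906 = 1.89301 bits

log₂(4) = 2.00000 bits

D_KL(P||U) = 2.00000 - 1.89301 = 0.10699 ≈ 0.1070 bits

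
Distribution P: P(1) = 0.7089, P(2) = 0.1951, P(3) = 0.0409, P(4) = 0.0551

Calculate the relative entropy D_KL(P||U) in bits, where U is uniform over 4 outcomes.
0.7691 bits

U(i) = 1/4 for all i

D_KL(P||U) = Σ P(x) log₂(P(x) / (1/4))
           = Σ P(x) log₂(P(x)) + log₂(4)
           = log₂(4) - H(P)

H(P) = -Σ P(x) log₂(P(x)):
  -P(1)·log₂(P(1)) = -(0.7089)·log₂(0.7089) = 0.35186
  -P(2)·log₂(P(2)) = -(0.1951)·log₂(0.1951) = 0.45999
  -P(3)·log₂(P(3)) = -(0.0409)·log₂(0.0409) = 0.18862
  -P(4)·log₂(P(4)) = -(0.0551)·log₂(0.0551) = 0.23042
H(P) = 0.35186 + 0.45999 + 0.18862 + 0.23042 = 1.23089 bits

log₂(4) = 2.00000 bits

D_KL(P||U) = 2.00000 - 1.23089 = 0.76911 ≈ 0.7691 bits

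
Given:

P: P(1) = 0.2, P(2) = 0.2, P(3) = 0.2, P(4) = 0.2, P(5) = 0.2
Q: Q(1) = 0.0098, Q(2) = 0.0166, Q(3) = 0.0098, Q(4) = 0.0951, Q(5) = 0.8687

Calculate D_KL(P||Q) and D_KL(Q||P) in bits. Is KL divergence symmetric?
D_KL(P||Q) = 2.2493 bits, D_KL(Q||P) = 1.5938 bits. No, KL divergence is not symmetric.

D_KL(P||Q) = Σ P(x) log₂(P(x)/Q(x))

Computing term by term:
  P(1)·log₂(P(1)/Q(1)) = 0.2·log₂(0.2/0.0098) = 0.87021
  P(2)·log₂(P(2)/Q(2)) = 0.2·log₂(0.2/0.0166) = 0.71815
  P(3)·log₂(P(3)/Q(3)) = 0.2·log₂(0.2/0.0098) = 0.87021
  P(4)·log₂(P(4)/Q(4)) = 0.2·log₂(0.2/0.0951) = 0.21450
  P(5)·log₂(P(5)/Q(5)) = 0.2·log₂(0.2/0.8687) = -0.42377

D_KL(P||Q) = 0.87021 + 0.71815 + 0.87021 + 0.21450 - 0.42377 = 2.24930 ≈ 2.2493 bits

D_KL(Q||P) = Σ Q(x) log₂(Q(x)/P(x))

Computing term by term:
  Q(1)·log₂(Q(1)/P(1)) = 0.0098·log₂(0.0098/0.2) = -0.04264
  Q(2)·log₂(Q(2)/P(2)) = 0.0166·log₂(0.0166/0.2) = -0.05961
  Q(3)·log₂(Q(3)/P(3)) = 0.0098·log₂(0.0098/0.2) = -0.04264
  Q(4)·log₂(Q(4)/P(4)) = 0.0951·log₂(0.0951/0.2) = -0.10199
  Q(5)·log₂(Q(5)/P(5)) = 0.8687·log₂(0.8687/0.2) = 1.84065

D_KL(Q||P) = -0.04264 - 0.05961 - 0.04264 - 0.10199 + 1.84065 = 1.59377 ≈ 1.5938 bits

These are NOT equal (difference: 0.6555 bits). KL divergence is asymmetric: D_KL(P||Q) ≠ D_KL(Q||P) in general.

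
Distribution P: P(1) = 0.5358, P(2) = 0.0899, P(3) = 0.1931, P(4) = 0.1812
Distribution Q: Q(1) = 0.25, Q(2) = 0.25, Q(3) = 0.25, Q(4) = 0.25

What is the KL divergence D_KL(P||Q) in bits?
0.3005 bits

D_KL(P||Q) = Σ P(x) log₂(P(x)/Q(x))

Computing term by term:
  P(1)·log₂(P(1)/Q(1)) = 0.5358·log₂(0.5358/0.25) = 0.58925
  P(2)·log₂(P(2)/Q(2)) = 0.0899·log₂(0.0899/0.25) = -0.13265
  P(3)·log₂(P(3)/Q(3)) = 0.1931·log₂(0.1931/0.25) = -0.07195
  P(4)·log₂(P(4)/Q(4)) = 0.1812·log₂(0.1812/0.25) = -0.08414

D_KL(P||Q) = 0.58925 - 0.13265 - 0.07195 - 0.08414 = 0.30051 ≈ 0.3005 bits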